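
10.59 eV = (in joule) 1.697e-18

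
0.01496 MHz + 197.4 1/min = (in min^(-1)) 8.978e+05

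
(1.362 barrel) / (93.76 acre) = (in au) 3.815e-18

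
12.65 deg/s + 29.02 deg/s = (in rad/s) 0.7273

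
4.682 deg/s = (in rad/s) 0.08172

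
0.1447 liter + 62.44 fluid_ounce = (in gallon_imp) 0.438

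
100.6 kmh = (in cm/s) 2794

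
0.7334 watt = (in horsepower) 0.0009835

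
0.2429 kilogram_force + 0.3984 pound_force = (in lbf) 0.9339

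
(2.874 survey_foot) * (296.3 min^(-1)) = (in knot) 8.409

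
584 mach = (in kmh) 7.159e+05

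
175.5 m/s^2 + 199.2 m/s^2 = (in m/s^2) 374.7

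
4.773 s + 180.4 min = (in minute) 180.5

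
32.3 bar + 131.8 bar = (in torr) 1.231e+05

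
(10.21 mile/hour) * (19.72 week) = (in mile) 3.383e+04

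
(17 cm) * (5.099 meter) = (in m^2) 0.8668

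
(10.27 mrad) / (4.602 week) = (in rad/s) 3.69e-09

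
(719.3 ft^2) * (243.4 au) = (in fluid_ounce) 8.228e+19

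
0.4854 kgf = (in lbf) 1.07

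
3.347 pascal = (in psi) 0.0004854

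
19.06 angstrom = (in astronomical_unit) 1.274e-20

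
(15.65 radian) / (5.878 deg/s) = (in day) 0.001766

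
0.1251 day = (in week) 0.01787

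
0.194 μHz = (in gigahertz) 1.94e-16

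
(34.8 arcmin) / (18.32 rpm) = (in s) 0.005277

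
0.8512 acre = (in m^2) 3445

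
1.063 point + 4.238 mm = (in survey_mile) 2.866e-06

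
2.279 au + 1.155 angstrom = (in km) 3.409e+08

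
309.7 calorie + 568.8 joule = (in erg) 1.865e+10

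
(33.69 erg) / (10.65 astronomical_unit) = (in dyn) 2.115e-13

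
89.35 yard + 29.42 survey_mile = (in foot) 1.556e+05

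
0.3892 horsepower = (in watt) 290.2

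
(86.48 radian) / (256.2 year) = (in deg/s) 6.133e-07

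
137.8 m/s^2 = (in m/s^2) 137.8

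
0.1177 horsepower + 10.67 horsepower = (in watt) 8044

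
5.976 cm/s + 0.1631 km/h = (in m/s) 0.1051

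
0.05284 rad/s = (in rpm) 0.5046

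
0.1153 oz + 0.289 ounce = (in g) 11.46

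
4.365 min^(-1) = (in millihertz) 72.75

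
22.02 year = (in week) 1148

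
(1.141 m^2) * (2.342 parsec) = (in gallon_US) 2.178e+19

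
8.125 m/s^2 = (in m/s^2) 8.125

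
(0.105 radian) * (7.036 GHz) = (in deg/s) 4.233e+10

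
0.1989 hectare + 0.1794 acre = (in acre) 0.6709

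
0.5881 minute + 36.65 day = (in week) 5.236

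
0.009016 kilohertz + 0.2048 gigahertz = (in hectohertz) 2.048e+06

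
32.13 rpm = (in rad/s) 3.365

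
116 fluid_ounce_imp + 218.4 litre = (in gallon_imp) 48.77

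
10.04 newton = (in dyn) 1.004e+06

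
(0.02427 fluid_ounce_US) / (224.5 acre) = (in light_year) 8.351e-29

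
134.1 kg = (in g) 1.341e+05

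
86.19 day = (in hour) 2069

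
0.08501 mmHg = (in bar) 0.0001133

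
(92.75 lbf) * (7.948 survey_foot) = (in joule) 999.5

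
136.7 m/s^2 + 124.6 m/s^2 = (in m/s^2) 261.3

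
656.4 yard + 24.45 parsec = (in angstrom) 7.544e+27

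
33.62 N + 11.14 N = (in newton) 44.76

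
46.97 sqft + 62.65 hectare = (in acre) 154.8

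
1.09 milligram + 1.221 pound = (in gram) 553.8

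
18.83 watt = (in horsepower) 0.02525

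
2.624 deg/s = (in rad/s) 0.0458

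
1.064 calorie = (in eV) 2.779e+19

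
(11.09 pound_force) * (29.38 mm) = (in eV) 9.046e+18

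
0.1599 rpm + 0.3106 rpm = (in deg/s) 2.823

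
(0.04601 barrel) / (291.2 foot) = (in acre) 2.037e-08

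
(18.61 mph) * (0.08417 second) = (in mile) 0.0004351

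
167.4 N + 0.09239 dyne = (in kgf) 17.07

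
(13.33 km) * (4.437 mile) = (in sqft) 1.025e+09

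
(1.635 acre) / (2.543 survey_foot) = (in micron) 8.536e+09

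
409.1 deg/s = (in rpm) 68.18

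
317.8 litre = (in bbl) 1.999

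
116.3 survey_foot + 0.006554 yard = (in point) 1.005e+05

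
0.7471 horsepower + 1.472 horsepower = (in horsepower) 2.219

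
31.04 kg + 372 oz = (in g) 4.159e+04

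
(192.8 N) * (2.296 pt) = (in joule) 0.1562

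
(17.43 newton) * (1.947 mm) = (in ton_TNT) 8.111e-12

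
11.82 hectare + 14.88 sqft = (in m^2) 1.182e+05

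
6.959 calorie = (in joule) 29.12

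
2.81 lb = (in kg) 1.275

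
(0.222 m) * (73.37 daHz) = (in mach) 0.4784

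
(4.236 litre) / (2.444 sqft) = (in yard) 0.0204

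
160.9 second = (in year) 5.102e-06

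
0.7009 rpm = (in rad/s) 0.0734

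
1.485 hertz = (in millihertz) 1485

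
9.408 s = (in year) 2.983e-07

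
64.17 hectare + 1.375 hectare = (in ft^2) 7.055e+06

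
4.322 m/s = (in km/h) 15.56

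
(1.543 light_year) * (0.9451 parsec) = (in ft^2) 4.582e+33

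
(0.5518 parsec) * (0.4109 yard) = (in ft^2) 6.886e+16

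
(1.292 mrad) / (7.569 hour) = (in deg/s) 2.717e-06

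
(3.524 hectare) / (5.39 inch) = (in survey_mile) 159.9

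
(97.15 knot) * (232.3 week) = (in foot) 2.304e+10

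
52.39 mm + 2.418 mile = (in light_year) 4.113e-13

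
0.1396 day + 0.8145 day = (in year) 0.002614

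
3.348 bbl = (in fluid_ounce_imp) 1.873e+04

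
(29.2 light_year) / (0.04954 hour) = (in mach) 4.549e+12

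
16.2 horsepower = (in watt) 1.208e+04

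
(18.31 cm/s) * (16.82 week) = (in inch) 7.333e+07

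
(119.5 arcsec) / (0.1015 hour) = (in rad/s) 1.586e-06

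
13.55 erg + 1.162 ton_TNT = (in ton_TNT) 1.162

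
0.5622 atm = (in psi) 8.262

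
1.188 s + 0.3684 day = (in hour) 8.842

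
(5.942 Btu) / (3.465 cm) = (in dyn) 1.809e+10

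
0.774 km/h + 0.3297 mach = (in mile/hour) 251.6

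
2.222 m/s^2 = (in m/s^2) 2.222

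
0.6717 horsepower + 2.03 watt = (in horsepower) 0.6744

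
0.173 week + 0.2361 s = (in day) 1.211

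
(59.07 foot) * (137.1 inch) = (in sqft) 674.9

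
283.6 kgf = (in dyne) 2.781e+08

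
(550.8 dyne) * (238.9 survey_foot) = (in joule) 0.4011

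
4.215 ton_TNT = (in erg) 1.764e+17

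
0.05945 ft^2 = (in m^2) 0.005523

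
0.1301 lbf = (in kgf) 0.05901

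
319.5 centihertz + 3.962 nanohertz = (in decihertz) 31.95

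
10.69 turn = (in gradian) 4276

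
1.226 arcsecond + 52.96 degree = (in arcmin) 3178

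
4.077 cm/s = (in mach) 0.0001197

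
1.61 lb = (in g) 730.3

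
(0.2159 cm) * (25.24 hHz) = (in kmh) 19.62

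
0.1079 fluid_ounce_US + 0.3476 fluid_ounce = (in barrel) 8.473e-05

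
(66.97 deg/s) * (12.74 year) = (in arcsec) 9.686e+13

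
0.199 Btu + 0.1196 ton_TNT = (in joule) 5.004e+08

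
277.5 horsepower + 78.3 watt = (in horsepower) 277.6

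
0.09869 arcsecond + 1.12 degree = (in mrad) 19.55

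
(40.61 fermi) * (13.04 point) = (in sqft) 2.011e-15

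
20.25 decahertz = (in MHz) 0.0002025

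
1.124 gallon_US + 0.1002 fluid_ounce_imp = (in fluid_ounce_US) 144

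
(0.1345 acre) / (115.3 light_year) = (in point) 1.414e-12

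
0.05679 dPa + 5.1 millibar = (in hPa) 5.1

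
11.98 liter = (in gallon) 3.165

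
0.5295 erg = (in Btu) 5.019e-11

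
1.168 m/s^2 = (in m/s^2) 1.168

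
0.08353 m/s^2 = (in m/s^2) 0.08353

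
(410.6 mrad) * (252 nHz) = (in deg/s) 5.928e-06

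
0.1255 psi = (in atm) 0.00854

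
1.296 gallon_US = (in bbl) 0.03086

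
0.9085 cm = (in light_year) 9.603e-19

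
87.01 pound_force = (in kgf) 39.47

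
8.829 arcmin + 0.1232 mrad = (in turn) 0.0004284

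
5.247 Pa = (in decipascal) 52.47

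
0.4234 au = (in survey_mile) 3.936e+07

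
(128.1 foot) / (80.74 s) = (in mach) 0.00142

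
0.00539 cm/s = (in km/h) 0.000194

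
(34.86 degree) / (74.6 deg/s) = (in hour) 0.0001298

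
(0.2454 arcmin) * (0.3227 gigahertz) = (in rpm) 2.2e+05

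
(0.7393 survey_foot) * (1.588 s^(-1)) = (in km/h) 1.288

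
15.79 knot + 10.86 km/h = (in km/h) 40.1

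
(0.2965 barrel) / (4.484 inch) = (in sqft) 4.455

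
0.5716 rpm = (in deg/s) 3.43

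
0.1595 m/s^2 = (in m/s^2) 0.1595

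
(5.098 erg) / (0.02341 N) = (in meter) 2.178e-05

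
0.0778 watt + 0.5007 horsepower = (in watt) 373.4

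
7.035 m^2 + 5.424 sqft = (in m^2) 7.539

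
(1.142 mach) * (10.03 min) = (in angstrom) 2.34e+15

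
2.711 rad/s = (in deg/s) 155.3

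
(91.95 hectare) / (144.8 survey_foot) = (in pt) 5.906e+07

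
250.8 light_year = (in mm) 2.373e+21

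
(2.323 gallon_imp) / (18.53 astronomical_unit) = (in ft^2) 4.101e-14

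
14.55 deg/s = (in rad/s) 0.2539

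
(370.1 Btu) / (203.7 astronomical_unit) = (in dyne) 0.001281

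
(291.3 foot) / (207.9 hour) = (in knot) 0.0002306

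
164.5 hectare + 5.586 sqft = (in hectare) 164.5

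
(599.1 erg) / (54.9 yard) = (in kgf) 1.217e-07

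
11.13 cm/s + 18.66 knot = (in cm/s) 971.1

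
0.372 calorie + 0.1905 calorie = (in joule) 2.354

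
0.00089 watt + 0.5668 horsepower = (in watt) 422.7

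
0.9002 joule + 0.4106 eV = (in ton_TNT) 2.152e-10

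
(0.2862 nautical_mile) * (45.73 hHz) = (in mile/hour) 5.422e+06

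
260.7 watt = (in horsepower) 0.3496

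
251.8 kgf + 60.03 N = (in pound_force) 568.6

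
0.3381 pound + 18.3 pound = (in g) 8454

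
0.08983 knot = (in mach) 0.0001357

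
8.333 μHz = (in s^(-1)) 8.333e-06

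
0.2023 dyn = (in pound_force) 4.548e-07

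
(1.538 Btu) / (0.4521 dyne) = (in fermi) 3.589e+23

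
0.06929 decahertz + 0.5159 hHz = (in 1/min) 3137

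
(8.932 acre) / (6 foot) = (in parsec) 6.405e-13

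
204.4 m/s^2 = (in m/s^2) 204.4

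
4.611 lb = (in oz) 73.78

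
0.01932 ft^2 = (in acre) 4.435e-07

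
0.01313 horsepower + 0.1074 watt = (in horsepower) 0.01327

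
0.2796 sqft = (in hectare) 2.598e-06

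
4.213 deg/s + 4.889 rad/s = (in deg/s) 284.3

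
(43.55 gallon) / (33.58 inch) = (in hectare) 1.933e-05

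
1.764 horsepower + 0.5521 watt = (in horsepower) 1.765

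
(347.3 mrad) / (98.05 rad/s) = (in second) 0.003542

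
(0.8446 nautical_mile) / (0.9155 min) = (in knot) 55.35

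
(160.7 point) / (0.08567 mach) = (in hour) 5.398e-07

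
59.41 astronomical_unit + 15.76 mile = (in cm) 8.888e+14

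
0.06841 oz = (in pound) 0.004276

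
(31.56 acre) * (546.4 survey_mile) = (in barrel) 7.064e+11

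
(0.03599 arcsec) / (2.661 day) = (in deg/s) 4.348e-11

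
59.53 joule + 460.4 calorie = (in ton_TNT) 4.746e-07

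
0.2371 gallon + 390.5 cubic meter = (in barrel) 2456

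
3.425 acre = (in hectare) 1.386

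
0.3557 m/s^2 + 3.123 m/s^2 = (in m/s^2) 3.479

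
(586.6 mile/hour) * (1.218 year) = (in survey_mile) 6.259e+06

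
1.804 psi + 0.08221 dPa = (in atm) 0.1228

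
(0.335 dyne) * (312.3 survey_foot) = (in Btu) 3.022e-07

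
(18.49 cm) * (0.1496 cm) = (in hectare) 2.766e-08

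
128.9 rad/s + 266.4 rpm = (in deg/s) 8984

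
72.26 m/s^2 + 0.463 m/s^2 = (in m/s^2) 72.72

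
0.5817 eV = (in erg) 9.32e-13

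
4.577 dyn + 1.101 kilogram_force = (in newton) 10.8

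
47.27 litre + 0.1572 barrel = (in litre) 72.26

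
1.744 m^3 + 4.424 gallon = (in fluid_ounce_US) 5.954e+04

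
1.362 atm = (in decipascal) 1.38e+06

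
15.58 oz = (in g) 441.7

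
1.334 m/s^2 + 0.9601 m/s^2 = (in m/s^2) 2.294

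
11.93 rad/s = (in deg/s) 683.5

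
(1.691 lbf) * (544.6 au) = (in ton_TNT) 1.465e+05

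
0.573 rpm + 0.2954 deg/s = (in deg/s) 3.733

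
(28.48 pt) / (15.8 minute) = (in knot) 2.06e-05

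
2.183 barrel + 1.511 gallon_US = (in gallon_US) 93.2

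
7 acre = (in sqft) 3.049e+05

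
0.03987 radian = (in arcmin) 137.1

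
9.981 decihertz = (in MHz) 9.981e-07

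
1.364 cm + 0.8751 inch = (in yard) 0.03923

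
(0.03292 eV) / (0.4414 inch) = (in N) 4.704e-19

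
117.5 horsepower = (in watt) 8.762e+04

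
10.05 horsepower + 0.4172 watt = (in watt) 7495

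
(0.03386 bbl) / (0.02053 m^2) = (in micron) 2.622e+05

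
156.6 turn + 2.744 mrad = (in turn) 156.6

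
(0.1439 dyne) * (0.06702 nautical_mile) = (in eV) 1.115e+15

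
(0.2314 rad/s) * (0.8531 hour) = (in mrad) 7.107e+05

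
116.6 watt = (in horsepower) 0.1564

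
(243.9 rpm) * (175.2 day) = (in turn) 6.153e+07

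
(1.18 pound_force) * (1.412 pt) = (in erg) 2.615e+04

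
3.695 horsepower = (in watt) 2755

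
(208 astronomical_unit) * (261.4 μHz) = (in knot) 1.581e+10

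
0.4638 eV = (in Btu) 7.043e-23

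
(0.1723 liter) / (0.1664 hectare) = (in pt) 0.0002935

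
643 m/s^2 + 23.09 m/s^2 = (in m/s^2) 666.1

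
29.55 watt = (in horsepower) 0.03963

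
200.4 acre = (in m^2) 8.11e+05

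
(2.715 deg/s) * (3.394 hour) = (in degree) 3.317e+04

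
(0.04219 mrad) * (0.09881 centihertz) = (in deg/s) 2.389e-06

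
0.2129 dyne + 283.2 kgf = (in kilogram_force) 283.2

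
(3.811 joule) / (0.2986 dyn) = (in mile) 793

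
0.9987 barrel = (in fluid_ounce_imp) 5588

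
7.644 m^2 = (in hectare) 0.0007644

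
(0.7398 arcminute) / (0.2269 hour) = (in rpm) 2.516e-06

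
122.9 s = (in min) 2.048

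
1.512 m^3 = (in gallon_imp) 332.6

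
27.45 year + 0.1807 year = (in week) 1441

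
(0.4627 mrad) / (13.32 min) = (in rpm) 5.529e-06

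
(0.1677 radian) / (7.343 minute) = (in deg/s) 0.02181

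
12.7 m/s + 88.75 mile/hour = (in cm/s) 5237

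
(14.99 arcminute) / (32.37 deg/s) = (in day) 8.933e-08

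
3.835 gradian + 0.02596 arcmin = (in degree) 3.452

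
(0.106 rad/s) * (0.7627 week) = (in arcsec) 1.009e+10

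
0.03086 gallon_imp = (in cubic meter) 0.0001403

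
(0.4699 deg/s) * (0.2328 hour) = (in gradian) 437.6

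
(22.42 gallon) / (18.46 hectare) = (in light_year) 4.86e-23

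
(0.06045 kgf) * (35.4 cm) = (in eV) 1.31e+18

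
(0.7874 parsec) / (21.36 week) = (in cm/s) 1.881e+11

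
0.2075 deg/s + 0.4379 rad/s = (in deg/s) 25.3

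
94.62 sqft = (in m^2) 8.79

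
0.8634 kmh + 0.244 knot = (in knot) 0.7102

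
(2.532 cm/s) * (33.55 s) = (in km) 0.0008495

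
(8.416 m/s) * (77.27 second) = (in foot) 2134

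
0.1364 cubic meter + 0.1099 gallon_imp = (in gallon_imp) 30.11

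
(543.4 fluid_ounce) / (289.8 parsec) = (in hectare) 1.797e-25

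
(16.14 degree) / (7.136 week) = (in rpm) 6.233e-07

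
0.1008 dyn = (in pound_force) 2.266e-07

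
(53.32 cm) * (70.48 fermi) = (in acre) 9.286e-18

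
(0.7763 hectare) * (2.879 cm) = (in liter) 2.235e+05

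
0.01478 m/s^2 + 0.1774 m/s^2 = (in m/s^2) 0.1922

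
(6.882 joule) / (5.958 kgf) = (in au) 7.874e-13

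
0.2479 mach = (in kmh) 303.9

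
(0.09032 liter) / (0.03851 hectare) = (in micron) 0.2345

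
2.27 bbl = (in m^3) 0.3609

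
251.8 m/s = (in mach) 0.7395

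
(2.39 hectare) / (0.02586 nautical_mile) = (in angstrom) 4.99e+12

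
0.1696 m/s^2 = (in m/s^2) 0.1696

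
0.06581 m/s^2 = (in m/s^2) 0.06581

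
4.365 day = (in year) 0.01196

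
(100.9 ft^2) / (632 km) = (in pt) 0.04204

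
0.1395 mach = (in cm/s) 4750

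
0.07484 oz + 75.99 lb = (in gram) 3.447e+04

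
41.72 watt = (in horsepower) 0.05595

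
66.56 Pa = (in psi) 0.009654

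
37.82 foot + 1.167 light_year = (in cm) 1.104e+18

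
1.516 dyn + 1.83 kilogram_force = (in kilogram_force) 1.83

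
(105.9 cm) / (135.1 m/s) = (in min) 0.0001306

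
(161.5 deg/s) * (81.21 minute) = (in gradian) 8.744e+05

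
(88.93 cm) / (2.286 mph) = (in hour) 0.0002417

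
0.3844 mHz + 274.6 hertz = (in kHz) 0.2746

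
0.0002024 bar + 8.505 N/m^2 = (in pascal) 28.74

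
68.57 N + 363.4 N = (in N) 432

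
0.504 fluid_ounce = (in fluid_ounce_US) 0.504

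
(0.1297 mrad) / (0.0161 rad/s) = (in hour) 2.238e-06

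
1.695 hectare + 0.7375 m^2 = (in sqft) 1.825e+05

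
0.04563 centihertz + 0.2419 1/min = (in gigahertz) 4.488e-12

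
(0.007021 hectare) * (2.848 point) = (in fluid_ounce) 2385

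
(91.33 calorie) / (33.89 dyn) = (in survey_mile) 700.6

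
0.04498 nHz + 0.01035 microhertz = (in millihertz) 1.039e-05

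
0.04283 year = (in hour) 375.2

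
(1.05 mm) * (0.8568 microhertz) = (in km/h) 3.239e-09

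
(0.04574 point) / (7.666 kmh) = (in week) 1.253e-11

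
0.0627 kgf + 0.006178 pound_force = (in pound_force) 0.1444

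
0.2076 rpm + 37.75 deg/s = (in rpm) 6.499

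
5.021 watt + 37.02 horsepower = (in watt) 2.761e+04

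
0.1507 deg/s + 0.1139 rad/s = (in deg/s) 6.677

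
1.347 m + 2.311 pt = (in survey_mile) 0.0008375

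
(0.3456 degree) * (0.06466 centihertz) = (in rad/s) 3.9e-06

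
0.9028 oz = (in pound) 0.05643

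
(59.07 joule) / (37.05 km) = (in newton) 0.001594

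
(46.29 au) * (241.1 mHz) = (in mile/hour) 3.735e+12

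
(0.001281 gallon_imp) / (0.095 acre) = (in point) 4.294e-05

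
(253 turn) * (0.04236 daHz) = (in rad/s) 673.4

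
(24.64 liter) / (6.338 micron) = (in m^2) 3888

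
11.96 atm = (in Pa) 1.212e+06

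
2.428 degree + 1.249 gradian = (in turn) 0.009867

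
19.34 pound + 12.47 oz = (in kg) 9.126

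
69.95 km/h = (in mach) 0.05706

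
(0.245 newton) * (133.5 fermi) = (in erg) 3.271e-07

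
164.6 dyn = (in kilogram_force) 0.0001678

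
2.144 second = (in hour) 0.0005956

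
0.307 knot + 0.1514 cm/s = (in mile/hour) 0.3567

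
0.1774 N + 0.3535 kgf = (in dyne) 3.644e+05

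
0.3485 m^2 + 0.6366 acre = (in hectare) 0.2577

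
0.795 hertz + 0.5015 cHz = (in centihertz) 80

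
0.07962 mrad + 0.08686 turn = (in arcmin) 1876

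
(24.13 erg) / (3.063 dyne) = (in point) 223.3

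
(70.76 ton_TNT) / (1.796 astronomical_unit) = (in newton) 1.102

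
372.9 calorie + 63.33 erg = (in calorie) 372.9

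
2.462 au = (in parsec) 1.194e-05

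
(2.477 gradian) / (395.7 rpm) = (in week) 1.553e-09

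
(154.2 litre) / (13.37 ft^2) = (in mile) 7.714e-05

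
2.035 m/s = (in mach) 0.005977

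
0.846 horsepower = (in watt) 630.9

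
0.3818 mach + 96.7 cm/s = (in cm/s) 1.31e+04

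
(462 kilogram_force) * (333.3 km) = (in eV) 9.425e+27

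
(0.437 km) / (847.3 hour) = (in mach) 4.208e-07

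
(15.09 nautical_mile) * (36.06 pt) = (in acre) 0.08785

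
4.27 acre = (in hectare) 1.728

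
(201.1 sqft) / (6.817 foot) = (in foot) 29.5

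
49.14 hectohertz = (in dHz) 4.914e+04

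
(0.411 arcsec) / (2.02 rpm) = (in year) 2.987e-13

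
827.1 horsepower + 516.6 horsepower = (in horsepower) 1344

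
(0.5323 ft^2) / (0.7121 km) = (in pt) 0.1969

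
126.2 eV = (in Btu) 1.916e-20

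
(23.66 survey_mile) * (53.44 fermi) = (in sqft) 2.19e-08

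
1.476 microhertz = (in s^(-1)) 1.476e-06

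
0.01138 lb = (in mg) 5162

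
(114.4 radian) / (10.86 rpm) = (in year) 3.19e-06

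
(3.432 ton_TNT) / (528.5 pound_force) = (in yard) 6.68e+06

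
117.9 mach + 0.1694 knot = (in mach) 117.9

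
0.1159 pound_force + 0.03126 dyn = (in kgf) 0.05257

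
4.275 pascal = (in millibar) 0.04275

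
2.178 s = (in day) 2.521e-05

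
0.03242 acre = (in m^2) 131.2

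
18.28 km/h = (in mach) 0.01491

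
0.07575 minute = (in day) 5.26e-05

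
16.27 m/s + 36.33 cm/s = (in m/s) 16.63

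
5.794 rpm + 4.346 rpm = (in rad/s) 1.062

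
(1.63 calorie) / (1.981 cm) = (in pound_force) 77.39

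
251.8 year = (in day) 9.191e+04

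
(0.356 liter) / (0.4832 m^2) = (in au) 4.925e-15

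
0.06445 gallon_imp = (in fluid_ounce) 9.907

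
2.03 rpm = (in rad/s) 0.2126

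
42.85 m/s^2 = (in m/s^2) 42.85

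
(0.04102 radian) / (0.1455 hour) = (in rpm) 0.0007478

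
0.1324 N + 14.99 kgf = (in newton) 147.1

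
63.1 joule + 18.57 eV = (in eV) 3.938e+20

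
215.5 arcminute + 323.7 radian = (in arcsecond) 6.678e+07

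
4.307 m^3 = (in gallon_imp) 947.4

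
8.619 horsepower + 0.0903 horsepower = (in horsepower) 8.709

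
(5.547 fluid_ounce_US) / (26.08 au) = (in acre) 1.039e-20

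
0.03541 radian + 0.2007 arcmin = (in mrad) 35.47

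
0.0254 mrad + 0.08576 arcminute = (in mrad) 0.05035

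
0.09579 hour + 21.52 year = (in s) 6.787e+08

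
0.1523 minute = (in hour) 0.002538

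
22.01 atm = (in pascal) 2.23e+06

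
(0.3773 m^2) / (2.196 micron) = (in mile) 106.8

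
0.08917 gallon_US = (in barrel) 0.002123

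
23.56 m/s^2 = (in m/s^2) 23.56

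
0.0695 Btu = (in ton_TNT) 1.753e-08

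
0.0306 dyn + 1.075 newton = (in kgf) 0.1096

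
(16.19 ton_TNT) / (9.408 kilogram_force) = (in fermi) 7.342e+23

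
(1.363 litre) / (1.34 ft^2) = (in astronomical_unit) 7.319e-14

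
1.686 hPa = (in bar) 0.001686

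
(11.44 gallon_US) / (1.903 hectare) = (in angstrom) 2.276e+04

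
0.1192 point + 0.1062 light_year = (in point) 2.848e+18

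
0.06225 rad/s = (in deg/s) 3.567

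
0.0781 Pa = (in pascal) 0.0781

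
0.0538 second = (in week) 8.896e-08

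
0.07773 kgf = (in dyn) 7.623e+04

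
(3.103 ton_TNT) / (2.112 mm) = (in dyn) 6.147e+17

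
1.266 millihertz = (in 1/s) 0.001266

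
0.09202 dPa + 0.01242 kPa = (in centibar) 0.01243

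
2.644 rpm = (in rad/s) 0.2769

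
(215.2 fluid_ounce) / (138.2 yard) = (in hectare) 5.036e-09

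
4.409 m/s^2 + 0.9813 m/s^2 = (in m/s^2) 5.39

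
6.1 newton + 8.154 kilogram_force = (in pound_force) 19.35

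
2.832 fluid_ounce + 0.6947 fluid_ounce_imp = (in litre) 0.1035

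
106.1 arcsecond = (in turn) 8.187e-05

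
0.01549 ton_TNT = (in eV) 4.045e+26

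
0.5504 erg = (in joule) 5.504e-08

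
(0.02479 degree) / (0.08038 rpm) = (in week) 8.499e-08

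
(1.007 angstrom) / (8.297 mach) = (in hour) 9.901e-18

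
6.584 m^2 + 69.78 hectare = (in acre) 172.4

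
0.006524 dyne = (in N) 6.524e-08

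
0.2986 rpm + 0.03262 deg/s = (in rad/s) 0.03184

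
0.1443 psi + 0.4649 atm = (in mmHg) 360.8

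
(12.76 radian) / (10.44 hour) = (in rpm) 0.003242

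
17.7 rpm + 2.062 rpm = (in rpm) 19.76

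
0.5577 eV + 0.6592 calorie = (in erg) 2.758e+07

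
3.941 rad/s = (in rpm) 37.63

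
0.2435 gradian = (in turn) 0.0006088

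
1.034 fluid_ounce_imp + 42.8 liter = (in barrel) 0.2694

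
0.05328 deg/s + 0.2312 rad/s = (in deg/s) 13.3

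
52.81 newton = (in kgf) 5.385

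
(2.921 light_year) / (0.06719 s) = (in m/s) 4.113e+17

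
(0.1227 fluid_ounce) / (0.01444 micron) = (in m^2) 251.3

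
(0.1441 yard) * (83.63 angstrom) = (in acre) 2.723e-13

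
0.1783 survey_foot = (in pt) 154.1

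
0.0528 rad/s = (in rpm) 0.5042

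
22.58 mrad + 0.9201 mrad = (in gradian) 1.496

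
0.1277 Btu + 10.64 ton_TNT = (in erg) 4.452e+17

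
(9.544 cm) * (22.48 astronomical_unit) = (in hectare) 3.21e+07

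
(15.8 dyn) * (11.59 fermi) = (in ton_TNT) 4.377e-28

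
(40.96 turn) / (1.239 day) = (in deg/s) 0.1377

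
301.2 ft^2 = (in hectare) 0.002798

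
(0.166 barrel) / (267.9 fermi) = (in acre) 2.434e+07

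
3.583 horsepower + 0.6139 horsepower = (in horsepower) 4.197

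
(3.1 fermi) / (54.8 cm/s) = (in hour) 1.571e-18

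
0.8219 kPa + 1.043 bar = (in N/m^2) 1.051e+05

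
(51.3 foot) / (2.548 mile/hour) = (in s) 13.73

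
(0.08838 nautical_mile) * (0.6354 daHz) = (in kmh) 3744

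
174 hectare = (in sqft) 1.873e+07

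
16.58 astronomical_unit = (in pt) 7.031e+15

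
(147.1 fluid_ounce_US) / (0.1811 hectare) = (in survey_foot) 7.881e-06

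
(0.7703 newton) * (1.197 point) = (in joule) 0.0003253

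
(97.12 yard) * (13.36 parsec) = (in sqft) 3.941e+20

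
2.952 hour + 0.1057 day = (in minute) 329.3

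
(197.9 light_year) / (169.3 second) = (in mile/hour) 2.474e+16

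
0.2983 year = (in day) 108.9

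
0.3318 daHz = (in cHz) 331.8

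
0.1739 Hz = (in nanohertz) 1.739e+08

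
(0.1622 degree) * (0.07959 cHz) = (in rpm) 2.152e-05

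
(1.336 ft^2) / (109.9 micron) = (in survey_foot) 3705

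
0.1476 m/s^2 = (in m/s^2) 0.1476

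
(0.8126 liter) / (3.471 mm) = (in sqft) 2.52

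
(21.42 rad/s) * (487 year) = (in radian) 3.29e+11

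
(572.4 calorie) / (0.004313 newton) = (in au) 3.712e-06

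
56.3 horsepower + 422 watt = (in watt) 4.24e+04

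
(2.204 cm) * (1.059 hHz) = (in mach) 0.006855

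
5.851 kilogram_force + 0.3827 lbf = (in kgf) 6.025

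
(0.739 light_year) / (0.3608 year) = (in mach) 1.805e+06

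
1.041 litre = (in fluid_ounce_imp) 36.64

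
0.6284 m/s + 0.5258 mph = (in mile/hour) 1.931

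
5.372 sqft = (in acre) 0.0001233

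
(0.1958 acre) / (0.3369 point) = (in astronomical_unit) 4.457e-05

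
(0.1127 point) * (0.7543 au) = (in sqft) 4.829e+07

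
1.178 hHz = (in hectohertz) 1.178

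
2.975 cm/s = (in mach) 8.737e-05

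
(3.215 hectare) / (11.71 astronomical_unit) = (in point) 5.202e-05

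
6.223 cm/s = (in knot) 0.121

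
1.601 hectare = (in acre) 3.956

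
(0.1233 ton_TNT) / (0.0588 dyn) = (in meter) 8.774e+14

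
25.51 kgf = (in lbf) 56.24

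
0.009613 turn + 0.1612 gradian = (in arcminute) 216.3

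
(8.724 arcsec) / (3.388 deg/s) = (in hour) 1.987e-07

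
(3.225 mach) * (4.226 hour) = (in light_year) 1.766e-09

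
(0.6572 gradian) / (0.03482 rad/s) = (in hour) 8.235e-05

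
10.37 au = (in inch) 6.108e+13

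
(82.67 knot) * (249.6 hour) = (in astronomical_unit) 0.0002555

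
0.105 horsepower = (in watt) 78.3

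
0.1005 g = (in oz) 0.003545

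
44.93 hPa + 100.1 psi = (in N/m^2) 6.947e+05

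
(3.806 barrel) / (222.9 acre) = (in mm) 0.0006708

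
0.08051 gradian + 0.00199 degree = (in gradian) 0.08272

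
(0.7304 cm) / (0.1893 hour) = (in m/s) 1.072e-05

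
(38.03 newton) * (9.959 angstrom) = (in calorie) 9.052e-09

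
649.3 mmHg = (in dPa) 8.657e+05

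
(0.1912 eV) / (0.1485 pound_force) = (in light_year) 4.902e-36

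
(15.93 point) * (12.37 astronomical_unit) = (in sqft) 1.119e+11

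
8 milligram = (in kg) 8e-06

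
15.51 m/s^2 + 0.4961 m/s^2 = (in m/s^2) 16.01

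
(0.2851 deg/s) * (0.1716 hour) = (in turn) 0.4892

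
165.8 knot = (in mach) 0.2505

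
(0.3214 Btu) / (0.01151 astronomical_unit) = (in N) 1.969e-07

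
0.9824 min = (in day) 0.0006822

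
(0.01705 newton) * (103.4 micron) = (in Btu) 1.671e-09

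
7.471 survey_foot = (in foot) 7.471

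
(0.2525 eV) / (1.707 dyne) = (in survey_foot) 7.775e-15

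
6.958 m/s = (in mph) 15.56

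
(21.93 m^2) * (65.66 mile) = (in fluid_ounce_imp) 8.156e+10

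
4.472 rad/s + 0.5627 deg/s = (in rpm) 42.8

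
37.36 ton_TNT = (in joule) 1.563e+11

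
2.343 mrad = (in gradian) 0.1492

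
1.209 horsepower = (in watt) 901.6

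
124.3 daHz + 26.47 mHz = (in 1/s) 1243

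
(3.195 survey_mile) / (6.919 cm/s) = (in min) 1239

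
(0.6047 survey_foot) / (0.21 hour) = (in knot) 0.0004739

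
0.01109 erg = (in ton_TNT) 2.651e-19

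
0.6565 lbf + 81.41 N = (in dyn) 8.433e+06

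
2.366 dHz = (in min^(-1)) 14.2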